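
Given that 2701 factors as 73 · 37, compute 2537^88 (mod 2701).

308

Mod 73: 2537 ≡ 55; by Fermat, exponent reduces to 88 mod 72 = 16; 55^16 ≡ 16 (mod 73).
Mod 37: 2537 ≡ 21; by Fermat, exponent reduces to 88 mod 36 = 16; 21^16 ≡ 12 (mod 37).
Combine by CRT: x ≡ 16 (mod 73), x ≡ 12 (mod 37) ⇒ x ≡ 308 (mod 2701).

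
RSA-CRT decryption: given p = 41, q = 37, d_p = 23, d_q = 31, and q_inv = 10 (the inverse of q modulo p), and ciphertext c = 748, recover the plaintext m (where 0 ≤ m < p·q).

1287

m₁ = c^(d_p) mod p: c ≡ 10 (mod 41), and 10^23 mod 41 = 16.
m₂ = c^(d_q) mod q: c ≡ 8 (mod 37), and 8^31 mod 37 = 29.
h = q_inv·(m₁ − m₂) mod p = 10·(16 − 29) mod 41 = 34.
m = m₂ + h·q = 29 + 34·37 = 1287.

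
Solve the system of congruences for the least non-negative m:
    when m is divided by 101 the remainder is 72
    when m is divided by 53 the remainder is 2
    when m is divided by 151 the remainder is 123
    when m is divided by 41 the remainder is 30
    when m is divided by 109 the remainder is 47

The moduli are pairwise coprime; N = 101·53·151·41·109 = 3612306107.
N/101 = 35765407; 35765407 ≡ 95 (mod 101); 95·84 ≡ 1, so inverse 84.
N/53 = 68156719; 68156719 ≡ 44 (mod 53); 44·47 ≡ 1, so inverse 47.
N/151 = 23922557; 23922557 ≡ 80 (mod 151); 80·17 ≡ 1, so inverse 17.
N/41 = 88105027; 88105027 ≡ 4 (mod 41); 4·31 ≡ 1, so inverse 31.
N/109 = 33140423; 33140423 ≡ 63 (mod 109); 63·45 ≡ 1, so inverse 45.
m ≡ 72·35765407·84 + 2·68156719·47 + 123·23922557·17 + 30·88105027·31 + 47·33140423·45 = 424767649564.
424767649564 mod 3612306107 = 2127835045.

2127835045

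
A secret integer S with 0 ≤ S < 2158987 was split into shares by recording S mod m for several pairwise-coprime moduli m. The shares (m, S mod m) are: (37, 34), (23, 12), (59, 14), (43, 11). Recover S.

From S ≡ 34 (mod 37) write S = 34 + 37t. Substituting into S ≡ 12 (mod 23) gives 37t ≡ 1 (mod 23), and since 14⁻¹ ≡ 5 (mod 23), t ≡ 5. Hence S ≡ 34 + 37·5 = 219 (mod 851).
From S ≡ 219 (mod 851) write S = 219 + 851t. Substituting into S ≡ 14 (mod 59) gives 851t ≡ 31 (mod 59), and since 25⁻¹ ≡ 26 (mod 59), t ≡ 39. Hence S ≡ 219 + 851·39 = 33408 (mod 50209).
From S ≡ 33408 (mod 50209) write S = 33408 + 50209t. Substituting into S ≡ 11 (mod 43) gives 50209t ≡ 14 (mod 43), and since 28⁻¹ ≡ 20 (mod 43), t ≡ 22. Hence S ≡ 33408 + 50209·22 = 1138006 (mod 2158987).

1138006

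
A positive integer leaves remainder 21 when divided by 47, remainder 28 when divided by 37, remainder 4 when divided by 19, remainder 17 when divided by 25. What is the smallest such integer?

100742

From m ≡ 21 (mod 47) write m = 21 + 47t. Substituting into m ≡ 28 (mod 37) gives 47t ≡ 7 (mod 37), and since 10⁻¹ ≡ 26 (mod 37), t ≡ 34. Hence m ≡ 21 + 47·34 = 1619 (mod 1739).
From m ≡ 1619 (mod 1739) write m = 1619 + 1739t. Substituting into m ≡ 4 (mod 19) gives 1739t ≡ 0 (mod 19), and since 10⁻¹ ≡ 2 (mod 19), t ≡ 0. Hence m ≡ 1619 + 1739·0 = 1619 (mod 33041).
From m ≡ 1619 (mod 33041) write m = 1619 + 33041t. Substituting into m ≡ 17 (mod 25) gives 33041t ≡ 23 (mod 25), and since 16⁻¹ ≡ 11 (mod 25), t ≡ 3. Hence m ≡ 1619 + 33041·3 = 100742 (mod 826025).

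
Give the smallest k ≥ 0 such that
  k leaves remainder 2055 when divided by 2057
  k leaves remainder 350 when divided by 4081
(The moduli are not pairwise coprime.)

gcd(2057, 4081) = 11 and 11 | (350 − 2055), so the pair is consistent; merging gives k ≡ 298263 (mod 763147), where 763147 = lcm(2057, 4081).
The solution is unique modulo lcm(2057, 4081) = 763147.

298263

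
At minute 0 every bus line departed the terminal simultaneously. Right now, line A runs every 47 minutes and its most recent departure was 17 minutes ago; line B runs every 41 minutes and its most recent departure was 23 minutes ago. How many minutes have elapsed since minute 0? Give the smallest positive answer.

64

Combine the congruences pairwise.
From t ≡ 17 (mod 47) write t = 17 + 47s. Substituting into t ≡ 23 (mod 41) gives 47s ≡ 6 (mod 41), and since 6⁻¹ ≡ 7 (mod 41), s ≡ 1. Hence t ≡ 17 + 47·1 = 64 (mod 1927).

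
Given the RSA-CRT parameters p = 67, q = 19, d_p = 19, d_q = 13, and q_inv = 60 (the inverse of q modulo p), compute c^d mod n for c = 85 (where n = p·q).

861

m₁ = c^(d_p) mod p: c ≡ 18 (mod 67), and 18^19 mod 67 = 57.
m₂ = c^(d_q) mod q: c ≡ 9 (mod 19), and 9^13 mod 19 = 6.
h = q_inv·(m₁ − m₂) mod p = 60·(57 − 6) mod 67 = 45.
m = m₂ + h·q = 6 + 45·19 = 861.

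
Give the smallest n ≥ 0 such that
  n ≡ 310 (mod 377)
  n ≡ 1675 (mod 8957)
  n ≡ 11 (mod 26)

gcd(377, 8957) = 13 and 13 | (1675 − 310), so the pair is consistent; merging gives n ≡ 136030 (mod 259753), where 259753 = lcm(377, 8957).
gcd(259753, 26) = 13 and 13 | (11 − 136030), so the pair is consistent; merging gives n ≡ 395783 (mod 519506), where 519506 = lcm(259753, 26).
The solution is unique modulo lcm(377, 8957, 26) = 519506.

395783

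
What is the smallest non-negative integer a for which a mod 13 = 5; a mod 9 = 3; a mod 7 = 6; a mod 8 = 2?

3450

The moduli are pairwise coprime; N = 13·9·7·8 = 6552.
N/13 = 504; 504 ≡ 10 (mod 13); 10·4 ≡ 1, so inverse 4.
N/9 = 728; 728 ≡ 8 (mod 9); 8·8 ≡ 1, so inverse 8.
N/7 = 936; 936 ≡ 5 (mod 7); 5·3 ≡ 1, so inverse 3.
N/8 = 819; 819 ≡ 3 (mod 8); 3·3 ≡ 1, so inverse 3.
a ≡ 5·504·4 + 3·728·8 + 6·936·3 + 2·819·3 = 49314.
49314 mod 6552 = 3450.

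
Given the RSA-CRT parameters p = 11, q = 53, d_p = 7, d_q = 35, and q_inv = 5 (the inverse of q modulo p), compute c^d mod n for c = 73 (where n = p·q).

m₁ = c^(d_p) mod p: c ≡ 7 (mod 11), and 7^7 mod 11 = 6.
m₂ = c^(d_q) mod q: c ≡ 20 (mod 53), and 20^35 mod 53 = 27.
h = q_inv·(m₁ − m₂) mod p = 5·(6 − 27) mod 11 = 5.
m = m₂ + h·q = 27 + 5·53 = 292.

292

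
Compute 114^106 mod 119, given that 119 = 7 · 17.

Mod 7: 114 ≡ 2; by Fermat, exponent reduces to 106 mod 6 = 4; 2^4 ≡ 2 (mod 7).
Mod 17: 114 ≡ 12; by Fermat, exponent reduces to 106 mod 16 = 10; 12^10 ≡ 9 (mod 17).
Combine by CRT: x ≡ 2 (mod 7), x ≡ 9 (mod 17) ⇒ x ≡ 9 (mod 119).

9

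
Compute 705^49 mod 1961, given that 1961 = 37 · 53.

Mod 37: 705 ≡ 2; by Fermat, exponent reduces to 49 mod 36 = 13; 2^13 ≡ 15 (mod 37).
Mod 53: 705 ≡ 16; 16^49 ≡ 46 (mod 53).
Combine by CRT: x ≡ 15 (mod 37), x ≡ 46 (mod 53) ⇒ x ≡ 311 (mod 1961).

311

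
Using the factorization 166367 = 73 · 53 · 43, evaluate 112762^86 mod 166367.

Mod 73: 112762 ≡ 50; by Fermat, exponent reduces to 86 mod 72 = 14; 50^14 ≡ 57 (mod 73).
Mod 53: 112762 ≡ 31; by Fermat, exponent reduces to 86 mod 52 = 34; 31^34 ≡ 37 (mod 53).
Mod 43: 112762 ≡ 16; by Fermat, exponent reduces to 86 mod 42 = 2; 16^2 ≡ 41 (mod 43).
Combine by CRT: x ≡ 57 (mod 73), x ≡ 37 (mod 53), x ≡ 41 (mod 43) ⇒ x ≡ 112185 (mod 166367).

112185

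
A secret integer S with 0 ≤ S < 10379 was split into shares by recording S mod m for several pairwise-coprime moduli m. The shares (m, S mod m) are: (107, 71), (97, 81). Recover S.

178

Combine the congruences pairwise.
From S ≡ 71 (mod 107) write S = 71 + 107t. Substituting into S ≡ 81 (mod 97) gives 107t ≡ 10 (mod 97), and since 10⁻¹ ≡ 68 (mod 97), t ≡ 1. Hence S ≡ 71 + 107·1 = 178 (mod 10379).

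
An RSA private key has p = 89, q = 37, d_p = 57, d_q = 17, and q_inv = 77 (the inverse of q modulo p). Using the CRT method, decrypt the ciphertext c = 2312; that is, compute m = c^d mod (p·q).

2666

m₁ = c^(d_p) mod p: c ≡ 87 (mod 89), and 87^57 mod 89 = 85.
m₂ = c^(d_q) mod q: c ≡ 18 (mod 37), and 18^17 mod 37 = 2.
h = q_inv·(m₁ − m₂) mod p = 77·(85 − 2) mod 89 = 72.
m = m₂ + h·q = 2 + 72·37 = 2666.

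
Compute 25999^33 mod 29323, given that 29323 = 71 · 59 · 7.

Mod 71: 25999 ≡ 13; 13^33 ≡ 21 (mod 71).
Mod 59: 25999 ≡ 39; 39^33 ≡ 8 (mod 59).
Mod 7: 25999 ≡ 1; by Fermat, exponent reduces to 33 mod 6 = 3; 1^3 ≡ 1 (mod 7).
Combine by CRT: x ≡ 21 (mod 71), x ≡ 8 (mod 59), x ≡ 1 (mod 7) ⇒ x ≡ 28918 (mod 29323).

28918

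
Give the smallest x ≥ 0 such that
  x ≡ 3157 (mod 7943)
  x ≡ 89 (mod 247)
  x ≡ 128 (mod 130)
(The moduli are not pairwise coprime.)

535338

Combine the congruences pairwise.
gcd(7943, 247) = 13 and 13 | (89 − 3157), so the pair is consistent; merging gives x ≡ 82587 (mod 150917), where 150917 = lcm(7943, 247).
gcd(150917, 130) = 13 and 13 | (128 − 82587), so the pair is consistent; merging gives x ≡ 535338 (mod 1509170), where 1509170 = lcm(150917, 130).
The solution is unique modulo lcm(7943, 247, 130) = 1509170.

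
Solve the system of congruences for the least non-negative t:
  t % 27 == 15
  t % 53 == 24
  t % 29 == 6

33414

The moduli are pairwise coprime; N = 27·53·29 = 41499.
N/27 = 1537; 1537 ≡ 25 (mod 27); 25·13 ≡ 1, so inverse 13.
N/53 = 783; 783 ≡ 41 (mod 53); 41·22 ≡ 1, so inverse 22.
N/29 = 1431; 1431 ≡ 10 (mod 29); 10·3 ≡ 1, so inverse 3.
t ≡ 15·1537·13 + 24·783·22 + 6·1431·3 = 738897.
738897 mod 41499 = 33414.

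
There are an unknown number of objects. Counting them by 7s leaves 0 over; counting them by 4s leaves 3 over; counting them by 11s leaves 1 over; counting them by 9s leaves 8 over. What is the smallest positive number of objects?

287

The moduli are pairwise coprime; M = 7·4·11·9 = 2772.
M/7 = 396; 396 ≡ 4 (mod 7); 4·2 ≡ 1, so inverse 2.
M/4 = 693; 693 ≡ 1 (mod 4), inverse 1.
M/11 = 252; 252 ≡ 10 (mod 11); 10·10 ≡ 1, so inverse 10.
M/9 = 308; 308 ≡ 2 (mod 9); 2·5 ≡ 1, so inverse 5.
N ≡ 0·396·2 + 3·693·1 + 1·252·10 + 8·308·5 = 16919.
16919 mod 2772 = 287.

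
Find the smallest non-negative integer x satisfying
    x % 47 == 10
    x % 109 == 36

4287

From x ≡ 10 (mod 47) write x = 10 + 47t. Substituting into x ≡ 36 (mod 109) gives 47t ≡ 26 (mod 109), and since 47⁻¹ ≡ 58 (mod 109), t ≡ 91. Hence x ≡ 10 + 47·91 = 4287 (mod 5123).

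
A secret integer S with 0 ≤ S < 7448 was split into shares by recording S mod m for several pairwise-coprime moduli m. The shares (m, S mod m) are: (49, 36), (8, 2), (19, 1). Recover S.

The moduli are pairwise coprime; N = 49·8·19 = 7448.
N/49 = 152; 152 ≡ 5 (mod 49); 5·10 ≡ 1, so inverse 10.
N/8 = 931; 931 ≡ 3 (mod 8); 3·3 ≡ 1, so inverse 3.
N/19 = 392; 392 ≡ 12 (mod 19); 12·8 ≡ 1, so inverse 8.
S ≡ 36·152·10 + 2·931·3 + 1·392·8 = 63442.
63442 mod 7448 = 3858.

3858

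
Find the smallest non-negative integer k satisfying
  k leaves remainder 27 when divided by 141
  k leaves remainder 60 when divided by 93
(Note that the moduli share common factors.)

gcd(141, 93) = 3 and 3 | (60 − 27), so the pair is consistent; merging gives k ≡ 3129 (mod 4371), where 4371 = lcm(141, 93).
The solution is unique modulo lcm(141, 93) = 4371.

3129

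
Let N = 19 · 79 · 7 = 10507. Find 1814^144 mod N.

Mod 19: 1814 ≡ 9; since 18 | 144, by Fermat 9^144 ≡ 1 (mod 19).
Mod 79: 1814 ≡ 76; by Fermat, exponent reduces to 144 mod 78 = 66; 76^66 ≡ 10 (mod 79).
Mod 7: 1814 ≡ 1; since 6 | 144, by Fermat 1^144 ≡ 1 (mod 7).
Combine by CRT: x ≡ 1 (mod 19), x ≡ 10 (mod 79), x ≡ 1 (mod 7) ⇒ x ≡ 8779 (mod 10507).

8779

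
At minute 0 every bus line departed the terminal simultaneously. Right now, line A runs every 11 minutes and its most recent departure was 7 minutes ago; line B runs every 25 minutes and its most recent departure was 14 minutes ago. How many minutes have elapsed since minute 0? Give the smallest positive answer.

From t ≡ 7 (mod 11) write t = 7 + 11s. Substituting into t ≡ 14 (mod 25) gives 11s ≡ 7 (mod 25), and since 11⁻¹ ≡ 16 (mod 25), s ≡ 12. Hence t ≡ 7 + 11·12 = 139 (mod 275).

139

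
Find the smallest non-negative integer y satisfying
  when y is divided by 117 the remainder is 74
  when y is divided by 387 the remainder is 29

Combine the congruences pairwise.
gcd(117, 387) = 9 and 9 | (29 − 74), so the pair is consistent; merging gives y ≡ 4286 (mod 5031), where 5031 = lcm(117, 387).
The solution is unique modulo lcm(117, 387) = 5031.

4286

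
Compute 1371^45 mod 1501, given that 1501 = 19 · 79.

Mod 19: 1371 ≡ 3; by Fermat, exponent reduces to 45 mod 18 = 9; 3^9 ≡ 18 (mod 19).
Mod 79: 1371 ≡ 28; 28^45 ≡ 58 (mod 79).
Combine by CRT: x ≡ 18 (mod 19), x ≡ 58 (mod 79) ⇒ x ≡ 1006 (mod 1501).

1006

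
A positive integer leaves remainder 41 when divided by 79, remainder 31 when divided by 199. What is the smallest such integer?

Combine the congruences pairwise.
From t ≡ 41 (mod 79) write t = 41 + 79s. Substituting into t ≡ 31 (mod 199) gives 79s ≡ 189 (mod 199), and since 79⁻¹ ≡ 131 (mod 199), s ≡ 83. Hence t ≡ 41 + 79·83 = 6598 (mod 15721).

6598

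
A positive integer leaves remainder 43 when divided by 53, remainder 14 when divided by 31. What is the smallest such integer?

From x ≡ 43 (mod 53) write x = 43 + 53t. Substituting into x ≡ 14 (mod 31) gives 53t ≡ 2 (mod 31), and since 22⁻¹ ≡ 24 (mod 31), t ≡ 17. Hence x ≡ 43 + 53·17 = 944 (mod 1643).

944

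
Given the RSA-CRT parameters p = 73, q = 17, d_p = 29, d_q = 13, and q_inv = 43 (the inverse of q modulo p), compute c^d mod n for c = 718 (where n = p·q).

m₁ = c^(d_p) mod p: c ≡ 61 (mod 73), and 61^29 mod 73 = 54.
m₂ = c^(d_q) mod q: c ≡ 4 (mod 17), and 4^13 mod 17 = 4.
h = q_inv·(m₁ − m₂) mod p = 43·(54 − 4) mod 73 = 33.
m = m₂ + h·q = 4 + 33·17 = 565.

565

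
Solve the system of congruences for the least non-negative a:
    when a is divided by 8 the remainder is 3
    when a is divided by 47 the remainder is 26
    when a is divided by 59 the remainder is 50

Combine the congruences pairwise.
From a ≡ 3 (mod 8) write a = 3 + 8t. Substituting into a ≡ 26 (mod 47) gives 8t ≡ 23 (mod 47), and since 8⁻¹ ≡ 6 (mod 47), t ≡ 44. Hence a ≡ 3 + 8·44 = 355 (mod 376).
From a ≡ 355 (mod 376) write a = 355 + 376t. Substituting into a ≡ 50 (mod 59) gives 376t ≡ 49 (mod 59), and since 22⁻¹ ≡ 51 (mod 59), t ≡ 21. Hence a ≡ 355 + 376·21 = 8251 (mod 22184).

8251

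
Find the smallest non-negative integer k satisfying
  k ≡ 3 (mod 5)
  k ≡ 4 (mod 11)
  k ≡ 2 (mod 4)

Combine the congruences pairwise.
From k ≡ 3 (mod 5) write k = 3 + 5t. Substituting into k ≡ 4 (mod 11) gives 5t ≡ 1 (mod 11), and since 5⁻¹ ≡ 9 (mod 11), t ≡ 9. Hence k ≡ 3 + 5·9 = 48 (mod 55).
From k ≡ 48 (mod 55) write k = 48 + 55t. Substituting into k ≡ 2 (mod 4) gives 55t ≡ 2 (mod 4), and since 3⁻¹ ≡ 3 (mod 4), t ≡ 2. Hence k ≡ 48 + 55·2 = 158 (mod 220).

158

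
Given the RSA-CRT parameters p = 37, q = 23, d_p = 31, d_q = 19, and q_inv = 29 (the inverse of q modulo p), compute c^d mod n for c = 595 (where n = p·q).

m₁ = c^(d_p) mod p: c ≡ 3 (mod 37), and 3^31 mod 37 = 30.
m₂ = c^(d_q) mod q: c ≡ 20 (mod 23), and 20^19 mod 23 = 17.
h = q_inv·(m₁ − m₂) mod p = 29·(30 − 17) mod 37 = 7.
m = m₂ + h·q = 17 + 7·23 = 178.

178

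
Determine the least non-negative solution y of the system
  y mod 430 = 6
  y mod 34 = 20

5596

Combine the congruences pairwise.
gcd(430, 34) = 2 and 2 | (20 − 6), so the pair is consistent; merging gives y ≡ 5596 (mod 7310), where 7310 = lcm(430, 34).
The solution is unique modulo lcm(430, 34) = 7310.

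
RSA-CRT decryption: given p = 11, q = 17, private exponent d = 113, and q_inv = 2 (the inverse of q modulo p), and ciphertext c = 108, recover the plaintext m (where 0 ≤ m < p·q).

91

d_p = d mod (p−1) = 113 mod 10 = 3; d_q = d mod (q−1) = 1.
m₁ = c^(d_p) mod p: c ≡ 9 (mod 11), and 9^3 mod 11 = 3.
m₂ = c^(d_q) mod q: c ≡ 6 (mod 17), and 6^1 mod 17 = 6.
h = q_inv·(m₁ − m₂) mod p = 2·(3 − 6) mod 11 = 5.
m = m₂ + h·q = 6 + 5·17 = 91.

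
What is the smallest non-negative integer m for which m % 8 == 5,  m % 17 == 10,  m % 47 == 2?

From m ≡ 5 (mod 8) write m = 5 + 8t. Substituting into m ≡ 10 (mod 17) gives 8t ≡ 5 (mod 17), and since 8⁻¹ ≡ 15 (mod 17), t ≡ 7. Hence m ≡ 5 + 8·7 = 61 (mod 136).
From m ≡ 61 (mod 136) write m = 61 + 136t. Substituting into m ≡ 2 (mod 47) gives 136t ≡ 35 (mod 47), and since 42⁻¹ ≡ 28 (mod 47), t ≡ 40. Hence m ≡ 61 + 136·40 = 5501 (mod 6392).

5501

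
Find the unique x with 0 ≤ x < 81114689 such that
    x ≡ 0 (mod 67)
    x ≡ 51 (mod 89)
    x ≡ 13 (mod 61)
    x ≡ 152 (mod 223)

67157048

The moduli are pairwise coprime; N = 67·89·61·223 = 81114689.
N/67 = 1210667; 1210667 ≡ 44 (mod 67); 44·32 ≡ 1, so inverse 32.
N/89 = 911401; 911401 ≡ 41 (mod 89); 41·76 ≡ 1, so inverse 76.
N/61 = 1329749; 1329749 ≡ 10 (mod 61); 10·55 ≡ 1, so inverse 55.
N/223 = 363743; 363743 ≡ 30 (mod 223); 30·171 ≡ 1, so inverse 171.
x ≡ 0·1210667·32 + 51·911401·76 + 13·1329749·55 + 152·363743·171 = 13937768867.
13937768867 mod 81114689 = 67157048.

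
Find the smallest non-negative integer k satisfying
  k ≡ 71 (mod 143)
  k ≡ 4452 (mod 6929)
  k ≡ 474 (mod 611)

482553

gcd(143, 6929) = 13 and 13 | (4452 − 71), so the pair is consistent; merging gives k ≡ 25239 (mod 76219), where 76219 = lcm(143, 6929).
gcd(76219, 611) = 13 and 13 | (474 − 25239), so the pair is consistent; merging gives k ≡ 482553 (mod 3582293), where 3582293 = lcm(76219, 611).
The solution is unique modulo lcm(143, 6929, 611) = 3582293.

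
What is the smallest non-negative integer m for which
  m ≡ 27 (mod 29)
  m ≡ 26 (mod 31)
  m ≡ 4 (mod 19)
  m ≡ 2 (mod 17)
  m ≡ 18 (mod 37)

8710003

The moduli are pairwise coprime; N = 29·31·19·17·37 = 10743949.
N/29 = 370481; 370481 ≡ 6 (mod 29); 6·5 ≡ 1, so inverse 5.
N/31 = 346579; 346579 ≡ 30 (mod 31); 30·30 ≡ 1, so inverse 30.
N/19 = 565471; 565471 ≡ 12 (mod 19); 12·8 ≡ 1, so inverse 8.
N/17 = 631997; 631997 ≡ 5 (mod 17); 5·7 ≡ 1, so inverse 7.
N/37 = 290377; 290377 ≡ 1 (mod 37), inverse 1.
m ≡ 27·370481·5 + 26·346579·30 + 4·565471·8 + 2·631997·7 + 18·290377·1 = 352516371.
352516371 mod 10743949 = 8710003.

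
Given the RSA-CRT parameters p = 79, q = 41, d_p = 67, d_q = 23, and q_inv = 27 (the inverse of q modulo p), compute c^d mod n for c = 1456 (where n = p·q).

2168

m₁ = c^(d_p) mod p: c ≡ 34 (mod 79), and 34^67 mod 79 = 35.
m₂ = c^(d_q) mod q: c ≡ 21 (mod 41), and 21^23 mod 41 = 36.
h = q_inv·(m₁ − m₂) mod p = 27·(35 − 36) mod 79 = 52.
m = m₂ + h·q = 36 + 52·41 = 2168.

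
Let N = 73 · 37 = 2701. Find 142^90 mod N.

147

Mod 73: 142 ≡ 69; by Fermat, exponent reduces to 90 mod 72 = 18; 69^18 ≡ 1 (mod 73).
Mod 37: 142 ≡ 31; by Fermat, exponent reduces to 90 mod 36 = 18; 31^18 ≡ 36 (mod 37).
Combine by CRT: x ≡ 1 (mod 73), x ≡ 36 (mod 37) ⇒ x ≡ 147 (mod 2701).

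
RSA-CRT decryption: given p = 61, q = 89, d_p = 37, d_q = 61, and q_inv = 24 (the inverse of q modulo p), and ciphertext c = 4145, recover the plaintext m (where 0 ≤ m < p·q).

m₁ = c^(d_p) mod p: c ≡ 58 (mod 61), and 58^37 mod 61 = 9.
m₂ = c^(d_q) mod q: c ≡ 51 (mod 89), and 51^61 mod 89 = 58.
h = q_inv·(m₁ − m₂) mod p = 24·(9 − 58) mod 61 = 44.
m = m₂ + h·q = 58 + 44·89 = 3974.

3974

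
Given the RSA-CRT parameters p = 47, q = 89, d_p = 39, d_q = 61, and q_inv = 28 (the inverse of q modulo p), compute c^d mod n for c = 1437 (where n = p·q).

m₁ = c^(d_p) mod p: c ≡ 27 (mod 47), and 27^39 mod 47 = 9.
m₂ = c^(d_q) mod q: c ≡ 13 (mod 89), and 13^61 mod 89 = 63.
h = q_inv·(m₁ − m₂) mod p = 28·(9 − 63) mod 47 = 39.
m = m₂ + h·q = 63 + 39·89 = 3534.

3534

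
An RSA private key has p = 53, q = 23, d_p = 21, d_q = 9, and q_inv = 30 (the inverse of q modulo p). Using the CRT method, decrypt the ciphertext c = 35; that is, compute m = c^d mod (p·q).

349

m₁ = c^(d_p) mod p: c ≡ 35 (mod 53), and 35^21 mod 53 = 31.
m₂ = c^(d_q) mod q: c ≡ 12 (mod 23), and 12^9 mod 23 = 4.
h = q_inv·(m₁ − m₂) mod p = 30·(31 − 4) mod 53 = 15.
m = m₂ + h·q = 4 + 15·23 = 349.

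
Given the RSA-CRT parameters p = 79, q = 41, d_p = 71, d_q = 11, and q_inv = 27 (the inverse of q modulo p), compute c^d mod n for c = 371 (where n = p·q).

m₁ = c^(d_p) mod p: c ≡ 55 (mod 79), and 55^71 mod 79 = 23.
m₂ = c^(d_q) mod q: c ≡ 2 (mod 41), and 2^11 mod 41 = 39.
h = q_inv·(m₁ − m₂) mod p = 27·(23 − 39) mod 79 = 42.
m = m₂ + h·q = 39 + 42·41 = 1761.

1761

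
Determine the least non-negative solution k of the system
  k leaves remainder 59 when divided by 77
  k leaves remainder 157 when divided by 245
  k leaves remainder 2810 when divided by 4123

1297432

gcd(77, 245) = 7 and 7 | (157 − 59), so the pair is consistent; merging gives k ≡ 1137 (mod 2695), where 2695 = lcm(77, 245).
gcd(2695, 4123) = 7 and 7 | (2810 − 1137), so the pair is consistent; merging gives k ≡ 1297432 (mod 1587355), where 1587355 = lcm(2695, 4123).
The solution is unique modulo lcm(77, 245, 4123) = 1587355.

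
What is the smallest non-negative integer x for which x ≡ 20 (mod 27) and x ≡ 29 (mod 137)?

From x ≡ 20 (mod 27) write x = 20 + 27t. Substituting into x ≡ 29 (mod 137) gives 27t ≡ 9 (mod 137), and since 27⁻¹ ≡ 66 (mod 137), t ≡ 46. Hence x ≡ 20 + 27·46 = 1262 (mod 3699).

1262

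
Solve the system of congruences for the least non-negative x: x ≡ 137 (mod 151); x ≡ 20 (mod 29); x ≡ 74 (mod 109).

8140

The moduli are pairwise coprime; N = 151·29·109 = 477311.
N/151 = 3161; 3161 ≡ 141 (mod 151); 141·15 ≡ 1, so inverse 15.
N/29 = 16459; 16459 ≡ 16 (mod 29); 16·20 ≡ 1, so inverse 20.
N/109 = 4379; 4379 ≡ 19 (mod 109); 19·23 ≡ 1, so inverse 23.
x ≡ 137·3161·15 + 20·16459·20 + 74·4379·23 = 20532513.
20532513 mod 477311 = 8140.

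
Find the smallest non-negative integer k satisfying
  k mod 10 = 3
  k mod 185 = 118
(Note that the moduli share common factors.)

Combine the congruences pairwise.
gcd(10, 185) = 5 and 5 | (118 − 3), so the pair is consistent; merging gives k ≡ 303 (mod 370), where 370 = lcm(10, 185).
The solution is unique modulo lcm(10, 185) = 370.

303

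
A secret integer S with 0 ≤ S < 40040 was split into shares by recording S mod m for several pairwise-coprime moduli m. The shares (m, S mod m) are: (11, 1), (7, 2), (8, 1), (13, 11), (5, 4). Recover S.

The moduli are pairwise coprime; N = 11·7·8·13·5 = 40040.
N/11 = 3640; 3640 ≡ 10 (mod 11); 10·10 ≡ 1, so inverse 10.
N/7 = 5720; 5720 ≡ 1 (mod 7), inverse 1.
N/8 = 5005; 5005 ≡ 5 (mod 8); 5·5 ≡ 1, so inverse 5.
N/13 = 3080; 3080 ≡ 12 (mod 13); 12·12 ≡ 1, so inverse 12.
N/5 = 8008; 8008 ≡ 3 (mod 5); 3·2 ≡ 1, so inverse 2.
S ≡ 1·3640·10 + 2·5720·1 + 1·5005·5 + 11·3080·12 + 4·8008·2 = 543489.
543489 mod 40040 = 22969.

22969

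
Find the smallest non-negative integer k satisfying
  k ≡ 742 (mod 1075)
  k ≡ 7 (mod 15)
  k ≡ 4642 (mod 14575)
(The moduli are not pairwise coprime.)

223267

gcd(1075, 15) = 5 and 5 | (7 − 742), so the pair is consistent; merging gives k ≡ 742 (mod 3225), where 3225 = lcm(1075, 15).
gcd(3225, 14575) = 25 and 25 | (4642 − 742), so the pair is consistent; merging gives k ≡ 223267 (mod 1880175), where 1880175 = lcm(3225, 14575).
The solution is unique modulo lcm(1075, 15, 14575) = 1880175.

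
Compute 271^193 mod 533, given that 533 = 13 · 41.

Mod 13: 271 ≡ 11; by Fermat, exponent reduces to 193 mod 12 = 1; 11^1 ≡ 11 (mod 13).
Mod 41: 271 ≡ 25; by Fermat, exponent reduces to 193 mod 40 = 33; 25^33 ≡ 4 (mod 41).
Combine by CRT: x ≡ 11 (mod 13), x ≡ 4 (mod 41) ⇒ x ≡ 414 (mod 533).

414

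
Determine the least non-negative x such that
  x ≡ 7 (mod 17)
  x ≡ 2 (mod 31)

Combine the congruences pairwise.
From x ≡ 7 (mod 17) write x = 7 + 17t. Substituting into x ≡ 2 (mod 31) gives 17t ≡ 26 (mod 31), and since 17⁻¹ ≡ 11 (mod 31), t ≡ 7. Hence x ≡ 7 + 17·7 = 126 (mod 527).

126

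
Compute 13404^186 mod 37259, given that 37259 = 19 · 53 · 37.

Mod 19: 13404 ≡ 9; by Fermat, exponent reduces to 186 mod 18 = 6; 9^6 ≡ 11 (mod 19).
Mod 53: 13404 ≡ 48; by Fermat, exponent reduces to 186 mod 52 = 30; 48^30 ≡ 11 (mod 53).
Mod 37: 13404 ≡ 10; by Fermat, exponent reduces to 186 mod 36 = 6; 10^6 ≡ 1 (mod 37).
Combine by CRT: x ≡ 11 (mod 19), x ≡ 11 (mod 53), x ≡ 1 (mod 37) ⇒ x ≡ 8067 (mod 37259).

8067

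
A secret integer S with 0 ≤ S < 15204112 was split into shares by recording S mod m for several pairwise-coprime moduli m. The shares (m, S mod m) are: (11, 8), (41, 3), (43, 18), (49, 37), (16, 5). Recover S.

952597

The moduli are pairwise coprime; N = 11·41·43·49·16 = 15204112.
N/11 = 1382192; 1382192 ≡ 9 (mod 11); 9·5 ≡ 1, so inverse 5.
N/41 = 370832; 370832 ≡ 28 (mod 41); 28·22 ≡ 1, so inverse 22.
N/43 = 353584; 353584 ≡ 38 (mod 43); 38·17 ≡ 1, so inverse 17.
N/49 = 310288; 310288 ≡ 20 (mod 49); 20·27 ≡ 1, so inverse 27.
N/16 = 950257; 950257 ≡ 1 (mod 16), inverse 1.
S ≡ 8·1382192·5 + 3·370832·22 + 18·353584·17 + 37·310288·27 + 5·950257·1 = 502688293.
502688293 mod 15204112 = 952597.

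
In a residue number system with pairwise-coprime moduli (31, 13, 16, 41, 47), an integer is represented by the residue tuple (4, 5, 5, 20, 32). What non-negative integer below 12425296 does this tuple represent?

From x ≡ 4 (mod 31) write x = 4 + 31t. Substituting into x ≡ 5 (mod 13) gives 31t ≡ 1 (mod 13), and since 5⁻¹ ≡ 8 (mod 13), t ≡ 8. Hence x ≡ 4 + 31·8 = 252 (mod 403).
From x ≡ 252 (mod 403) write x = 252 + 403t. Substituting into x ≡ 5 (mod 16) gives 403t ≡ 9 (mod 16), and since 3⁻¹ ≡ 11 (mod 16), t ≡ 3. Hence x ≡ 252 + 403·3 = 1461 (mod 6448).
From x ≡ 1461 (mod 6448) write x = 1461 + 6448t. Substituting into x ≡ 20 (mod 41) gives 6448t ≡ 35 (mod 41), and since 11⁻¹ ≡ 15 (mod 41), t ≡ 33. Hence x ≡ 1461 + 6448·33 = 214245 (mod 264368).
From x ≡ 214245 (mod 264368) write x = 214245 + 264368t. Substituting into x ≡ 32 (mod 47) gives 264368t ≡ 13 (mod 47), and since 40⁻¹ ≡ 20 (mod 47), t ≡ 25. Hence x ≡ 214245 + 264368·25 = 6823445 (mod 12425296).

6823445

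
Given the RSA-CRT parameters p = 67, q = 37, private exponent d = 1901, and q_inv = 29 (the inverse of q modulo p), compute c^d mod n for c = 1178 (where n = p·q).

1844

d_p = d mod (p−1) = 1901 mod 66 = 53; d_q = d mod (q−1) = 29.
m₁ = c^(d_p) mod p: c ≡ 39 (mod 67), and 39^53 mod 67 = 35.
m₂ = c^(d_q) mod q: c ≡ 31 (mod 37), and 31^29 mod 37 = 31.
h = q_inv·(m₁ − m₂) mod p = 29·(35 − 31) mod 67 = 49.
m = m₂ + h·q = 31 + 49·37 = 1844.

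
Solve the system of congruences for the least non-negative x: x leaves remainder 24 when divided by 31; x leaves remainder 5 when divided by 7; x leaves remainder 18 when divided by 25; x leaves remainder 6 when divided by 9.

The moduli are pairwise coprime; N = 31·7·25·9 = 48825.
N/31 = 1575; 1575 ≡ 25 (mod 31); 25·5 ≡ 1, so inverse 5.
N/7 = 6975; 6975 ≡ 3 (mod 7); 3·5 ≡ 1, so inverse 5.
N/25 = 1953; 1953 ≡ 3 (mod 25); 3·17 ≡ 1, so inverse 17.
N/9 = 5425; 5425 ≡ 7 (mod 9); 7·4 ≡ 1, so inverse 4.
x ≡ 24·1575·5 + 5·6975·5 + 18·1953·17 + 6·5425·4 = 1091193.
1091193 mod 48825 = 17043.

17043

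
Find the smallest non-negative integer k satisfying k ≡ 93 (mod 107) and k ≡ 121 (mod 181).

Combine the congruences pairwise.
From k ≡ 93 (mod 107) write k = 93 + 107t. Substituting into k ≡ 121 (mod 181) gives 107t ≡ 28 (mod 181), and since 107⁻¹ ≡ 22 (mod 181), t ≡ 73. Hence k ≡ 93 + 107·73 = 7904 (mod 19367).

7904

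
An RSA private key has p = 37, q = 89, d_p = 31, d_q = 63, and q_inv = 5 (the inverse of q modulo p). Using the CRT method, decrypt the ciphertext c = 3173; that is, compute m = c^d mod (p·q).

617

m₁ = c^(d_p) mod p: c ≡ 28 (mod 37), and 28^31 mod 37 = 25.
m₂ = c^(d_q) mod q: c ≡ 58 (mod 89), and 58^63 mod 89 = 83.
h = q_inv·(m₁ − m₂) mod p = 5·(25 − 83) mod 37 = 6.
m = m₂ + h·q = 83 + 6·89 = 617.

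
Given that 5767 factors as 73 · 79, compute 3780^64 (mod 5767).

5418

Mod 73: 3780 ≡ 57; 57^64 ≡ 16 (mod 73).
Mod 79: 3780 ≡ 67; 67^64 ≡ 46 (mod 79).
Combine by CRT: x ≡ 16 (mod 73), x ≡ 46 (mod 79) ⇒ x ≡ 5418 (mod 5767).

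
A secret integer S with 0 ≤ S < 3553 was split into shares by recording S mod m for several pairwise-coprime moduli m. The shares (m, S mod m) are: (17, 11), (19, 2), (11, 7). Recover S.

The moduli are pairwise coprime; N = 17·19·11 = 3553.
N/17 = 209; 209 ≡ 5 (mod 17); 5·7 ≡ 1, so inverse 7.
N/19 = 187; 187 ≡ 16 (mod 19); 16·6 ≡ 1, so inverse 6.
N/11 = 323; 323 ≡ 4 (mod 11); 4·3 ≡ 1, so inverse 3.
S ≡ 11·209·7 + 2·187·6 + 7·323·3 = 25120.
25120 mod 3553 = 249.

249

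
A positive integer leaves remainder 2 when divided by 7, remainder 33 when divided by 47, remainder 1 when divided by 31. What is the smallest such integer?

10138

The moduli are pairwise coprime; N = 7·47·31 = 10199.
N/7 = 1457; 1457 ≡ 1 (mod 7), inverse 1.
N/47 = 217; 217 ≡ 29 (mod 47); 29·13 ≡ 1, so inverse 13.
N/31 = 329; 329 ≡ 19 (mod 31); 19·18 ≡ 1, so inverse 18.
x ≡ 2·1457·1 + 33·217·13 + 1·329·18 = 101929.
101929 mod 10199 = 10138.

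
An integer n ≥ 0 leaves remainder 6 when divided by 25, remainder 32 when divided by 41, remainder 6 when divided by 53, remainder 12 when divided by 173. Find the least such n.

5380831

From n ≡ 6 (mod 25) write n = 6 + 25t. Substituting into n ≡ 32 (mod 41) gives 25t ≡ 26 (mod 41), and since 25⁻¹ ≡ 23 (mod 41), t ≡ 24. Hence n ≡ 6 + 25·24 = 606 (mod 1025).
From n ≡ 606 (mod 1025) write n = 606 + 1025t. Substituting into n ≡ 6 (mod 53) gives 1025t ≡ 36 (mod 53), and since 18⁻¹ ≡ 3 (mod 53), t ≡ 2. Hence n ≡ 606 + 1025·2 = 2656 (mod 54325).
From n ≡ 2656 (mod 54325) write n = 2656 + 54325t. Substituting into n ≡ 12 (mod 173) gives 54325t ≡ 124 (mod 173), and since 3⁻¹ ≡ 58 (mod 173), t ≡ 99. Hence n ≡ 2656 + 54325·99 = 5380831 (mod 9398225).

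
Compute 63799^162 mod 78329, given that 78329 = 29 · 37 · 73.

Mod 29: 63799 ≡ 28; by Fermat, exponent reduces to 162 mod 28 = 22; 28^22 ≡ 1 (mod 29).
Mod 37: 63799 ≡ 11; by Fermat, exponent reduces to 162 mod 36 = 18; 11^18 ≡ 1 (mod 37).
Mod 73: 63799 ≡ 70; by Fermat, exponent reduces to 162 mod 72 = 18; 70^18 ≡ 72 (mod 73).
Combine by CRT: x ≡ 1 (mod 29), x ≡ 1 (mod 37), x ≡ 72 (mod 73) ⇒ x ≡ 21461 (mod 78329).

21461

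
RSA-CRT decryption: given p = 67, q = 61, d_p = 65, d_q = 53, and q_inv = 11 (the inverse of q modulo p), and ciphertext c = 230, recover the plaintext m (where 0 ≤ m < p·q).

3856

m₁ = c^(d_p) mod p: c ≡ 29 (mod 67), and 29^65 mod 67 = 37.
m₂ = c^(d_q) mod q: c ≡ 47 (mod 61), and 47^53 mod 61 = 13.
h = q_inv·(m₁ − m₂) mod p = 11·(37 − 13) mod 67 = 63.
m = m₂ + h·q = 13 + 63·61 = 3856.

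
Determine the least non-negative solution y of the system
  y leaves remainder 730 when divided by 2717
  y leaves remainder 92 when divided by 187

gcd(2717, 187) = 11 and 11 | (92 − 730), so the pair is consistent; merging gives y ≡ 8881 (mod 46189), where 46189 = lcm(2717, 187).
The solution is unique modulo lcm(2717, 187) = 46189.

8881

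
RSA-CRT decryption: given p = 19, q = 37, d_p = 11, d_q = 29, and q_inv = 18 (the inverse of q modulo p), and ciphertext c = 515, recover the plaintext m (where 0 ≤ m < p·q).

m₁ = c^(d_p) mod p: c ≡ 2 (mod 19), and 2^11 mod 19 = 15.
m₂ = c^(d_q) mod q: c ≡ 34 (mod 37), and 34^29 mod 37 = 9.
h = q_inv·(m₁ − m₂) mod p = 18·(15 − 9) mod 19 = 13.
m = m₂ + h·q = 9 + 13·37 = 490.

490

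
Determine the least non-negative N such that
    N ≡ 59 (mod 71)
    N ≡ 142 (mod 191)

1479

Combine the congruences pairwise.
From N ≡ 59 (mod 71) write N = 59 + 71t. Substituting into N ≡ 142 (mod 191) gives 71t ≡ 83 (mod 191), and since 71⁻¹ ≡ 113 (mod 191), t ≡ 20. Hence N ≡ 59 + 71·20 = 1479 (mod 13561).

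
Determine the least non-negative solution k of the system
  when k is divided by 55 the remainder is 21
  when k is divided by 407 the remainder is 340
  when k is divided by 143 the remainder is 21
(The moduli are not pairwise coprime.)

3596

gcd(55, 407) = 11 and 11 | (340 − 21), so the pair is consistent; merging gives k ≡ 1561 (mod 2035), where 2035 = lcm(55, 407).
gcd(2035, 143) = 11 and 11 | (21 − 1561), so the pair is consistent; merging gives k ≡ 3596 (mod 26455), where 26455 = lcm(2035, 143).
The solution is unique modulo lcm(55, 407, 143) = 26455.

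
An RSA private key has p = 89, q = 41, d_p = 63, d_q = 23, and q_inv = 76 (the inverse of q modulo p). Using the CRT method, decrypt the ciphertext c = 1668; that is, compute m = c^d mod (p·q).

2566

m₁ = c^(d_p) mod p: c ≡ 66 (mod 89), and 66^63 mod 89 = 74.
m₂ = c^(d_q) mod q: c ≡ 28 (mod 41), and 28^23 mod 41 = 24.
h = q_inv·(m₁ − m₂) mod p = 76·(74 − 24) mod 89 = 62.
m = m₂ + h·q = 24 + 62·41 = 2566.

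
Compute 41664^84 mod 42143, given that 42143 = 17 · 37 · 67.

Mod 17: 41664 ≡ 14; by Fermat, exponent reduces to 84 mod 16 = 4; 14^4 ≡ 13 (mod 17).
Mod 37: 41664 ≡ 2; by Fermat, exponent reduces to 84 mod 36 = 12; 2^12 ≡ 26 (mod 37).
Mod 67: 41664 ≡ 57; by Fermat, exponent reduces to 84 mod 66 = 18; 57^18 ≡ 14 (mod 67).
Combine by CRT: x ≡ 13 (mod 17), x ≡ 26 (mod 37), x ≡ 14 (mod 67) ⇒ x ≡ 34251 (mod 42143).

34251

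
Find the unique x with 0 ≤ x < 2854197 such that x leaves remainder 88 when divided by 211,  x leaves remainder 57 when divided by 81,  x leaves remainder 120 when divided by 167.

1291197

The moduli are pairwise coprime; N = 211·81·167 = 2854197.
N/211 = 13527; 13527 ≡ 23 (mod 211); 23·156 ≡ 1, so inverse 156.
N/81 = 35237; 35237 ≡ 2 (mod 81); 2·41 ≡ 1, so inverse 41.
N/167 = 17091; 17091 ≡ 57 (mod 167); 57·126 ≡ 1, so inverse 126.
x ≡ 88·13527·156 + 57·35237·41 + 120·17091·126 = 526463445.
526463445 mod 2854197 = 1291197.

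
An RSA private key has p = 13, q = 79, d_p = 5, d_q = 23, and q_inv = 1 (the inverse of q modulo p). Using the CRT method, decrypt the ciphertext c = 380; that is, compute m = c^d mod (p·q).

m₁ = c^(d_p) mod p: c ≡ 3 (mod 13), and 3^5 mod 13 = 9.
m₂ = c^(d_q) mod q: c ≡ 64 (mod 79), and 64^23 mod 79 = 18.
h = q_inv·(m₁ − m₂) mod p = 1·(9 − 18) mod 13 = 4.
m = m₂ + h·q = 18 + 4·79 = 334.

334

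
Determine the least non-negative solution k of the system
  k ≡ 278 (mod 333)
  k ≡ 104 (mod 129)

Combine the congruences pairwise.
gcd(333, 129) = 3 and 3 | (104 − 278), so the pair is consistent; merging gives k ≡ 2942 (mod 14319), where 14319 = lcm(333, 129).
The solution is unique modulo lcm(333, 129) = 14319.

2942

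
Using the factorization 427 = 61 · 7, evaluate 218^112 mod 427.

57

Mod 61: 218 ≡ 35; by Fermat, exponent reduces to 112 mod 60 = 52; 35^52 ≡ 57 (mod 61).
Mod 7: 218 ≡ 1; by Fermat, exponent reduces to 112 mod 6 = 4; 1^4 ≡ 1 (mod 7).
Combine by CRT: x ≡ 57 (mod 61), x ≡ 1 (mod 7) ⇒ x ≡ 57 (mod 427).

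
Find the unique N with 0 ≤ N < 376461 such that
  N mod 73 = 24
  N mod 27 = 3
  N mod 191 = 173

The moduli are pairwise coprime; M = 73·27·191 = 376461.
M/73 = 5157; 5157 ≡ 47 (mod 73); 47·14 ≡ 1, so inverse 14.
M/27 = 13943; 13943 ≡ 11 (mod 27); 11·5 ≡ 1, so inverse 5.
M/191 = 1971; 1971 ≡ 61 (mod 191); 61·119 ≡ 1, so inverse 119.
N ≡ 24·5157·14 + 3·13943·5 + 173·1971·119 = 42518874.
42518874 mod 376461 = 355242.

355242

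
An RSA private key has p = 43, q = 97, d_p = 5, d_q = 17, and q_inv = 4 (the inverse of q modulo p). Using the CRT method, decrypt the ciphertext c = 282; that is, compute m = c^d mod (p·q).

1819

m₁ = c^(d_p) mod p: c ≡ 24 (mod 43), and 24^5 mod 43 = 13.
m₂ = c^(d_q) mod q: c ≡ 88 (mod 97), and 88^17 mod 97 = 73.
h = q_inv·(m₁ − m₂) mod p = 4·(13 − 73) mod 43 = 18.
m = m₂ + h·q = 73 + 18·97 = 1819.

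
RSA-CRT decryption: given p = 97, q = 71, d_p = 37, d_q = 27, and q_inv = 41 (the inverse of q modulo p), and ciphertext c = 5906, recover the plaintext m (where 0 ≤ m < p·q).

5384

m₁ = c^(d_p) mod p: c ≡ 86 (mod 97), and 86^37 mod 97 = 49.
m₂ = c^(d_q) mod q: c ≡ 13 (mod 71), and 13^27 mod 71 = 59.
h = q_inv·(m₁ − m₂) mod p = 41·(49 − 59) mod 97 = 75.
m = m₂ + h·q = 59 + 75·71 = 5384.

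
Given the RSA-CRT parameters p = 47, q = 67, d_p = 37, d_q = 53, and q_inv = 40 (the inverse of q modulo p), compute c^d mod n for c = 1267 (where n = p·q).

3027

m₁ = c^(d_p) mod p: c ≡ 45 (mod 47), and 45^37 mod 47 = 19.
m₂ = c^(d_q) mod q: c ≡ 61 (mod 67), and 61^53 mod 67 = 12.
h = q_inv·(m₁ − m₂) mod p = 40·(19 − 12) mod 47 = 45.
m = m₂ + h·q = 12 + 45·67 = 3027.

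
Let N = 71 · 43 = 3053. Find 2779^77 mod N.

Mod 71: 2779 ≡ 10; by Fermat, exponent reduces to 77 mod 70 = 7; 10^7 ≡ 5 (mod 71).
Mod 43: 2779 ≡ 27; by Fermat, exponent reduces to 77 mod 42 = 35; 27^35 ≡ 42 (mod 43).
Combine by CRT: x ≡ 5 (mod 71), x ≡ 42 (mod 43) ⇒ x ≡ 644 (mod 3053).

644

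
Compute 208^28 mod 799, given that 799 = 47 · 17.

Mod 47: 208 ≡ 20; 20^28 ≡ 42 (mod 47).
Mod 17: 208 ≡ 4; by Fermat, exponent reduces to 28 mod 16 = 12; 4^12 ≡ 1 (mod 17).
Combine by CRT: x ≡ 42 (mod 47), x ≡ 1 (mod 17) ⇒ x ≡ 324 (mod 799).

324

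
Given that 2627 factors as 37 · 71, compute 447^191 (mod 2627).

990

Mod 37: 447 ≡ 3; by Fermat, exponent reduces to 191 mod 36 = 11; 3^11 ≡ 28 (mod 37).
Mod 71: 447 ≡ 21; by Fermat, exponent reduces to 191 mod 70 = 51; 21^51 ≡ 67 (mod 71).
Combine by CRT: x ≡ 28 (mod 37), x ≡ 67 (mod 71) ⇒ x ≡ 990 (mod 2627).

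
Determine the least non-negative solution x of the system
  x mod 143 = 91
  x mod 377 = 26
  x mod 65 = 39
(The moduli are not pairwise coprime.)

10959

gcd(143, 377) = 13 and 13 | (26 − 91), so the pair is consistent; merging gives x ≡ 2665 (mod 4147), where 4147 = lcm(143, 377).
gcd(4147, 65) = 13 and 13 | (39 − 2665), so the pair is consistent; merging gives x ≡ 10959 (mod 20735), where 20735 = lcm(4147, 65).
The solution is unique modulo lcm(143, 377, 65) = 20735.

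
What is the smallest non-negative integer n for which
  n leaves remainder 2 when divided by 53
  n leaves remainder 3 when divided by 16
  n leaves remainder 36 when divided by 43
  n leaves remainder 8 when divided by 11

335651

The moduli are pairwise coprime; M = 53·16·43·11 = 401104.
M/53 = 7568; 7568 ≡ 42 (mod 53); 42·24 ≡ 1, so inverse 24.
M/16 = 25069; 25069 ≡ 13 (mod 16); 13·5 ≡ 1, so inverse 5.
M/43 = 9328; 9328 ≡ 40 (mod 43); 40·14 ≡ 1, so inverse 14.
M/11 = 36464; 36464 ≡ 10 (mod 11); 10·10 ≡ 1, so inverse 10.
n ≡ 2·7568·24 + 3·25069·5 + 36·9328·14 + 8·36464·10 = 8357731.
8357731 mod 401104 = 335651.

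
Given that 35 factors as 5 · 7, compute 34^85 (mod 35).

34

Mod 5: 34 ≡ 4; by Fermat, exponent reduces to 85 mod 4 = 1; 4^1 ≡ 4 (mod 5).
Mod 7: 34 ≡ 6; by Fermat, exponent reduces to 85 mod 6 = 1; 6^1 ≡ 6 (mod 7).
Combine by CRT: x ≡ 4 (mod 5), x ≡ 6 (mod 7) ⇒ x ≡ 34 (mod 35).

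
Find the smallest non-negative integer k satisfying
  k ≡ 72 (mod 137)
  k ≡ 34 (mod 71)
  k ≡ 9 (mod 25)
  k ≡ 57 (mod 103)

14498234

The moduli are pairwise coprime; N = 137·71·25·103 = 25047025.
N/137 = 182825; 182825 ≡ 67 (mod 137); 67·45 ≡ 1, so inverse 45.
N/71 = 352775; 352775 ≡ 47 (mod 71); 47·68 ≡ 1, so inverse 68.
N/25 = 1001881; 1001881 ≡ 6 (mod 25); 6·21 ≡ 1, so inverse 21.
N/103 = 243175; 243175 ≡ 95 (mod 103); 95·90 ≡ 1, so inverse 90.
k ≡ 72·182825·45 + 34·352775·68 + 9·1001881·21 + 57·243175·90 = 2844812059.
2844812059 mod 25047025 = 14498234.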